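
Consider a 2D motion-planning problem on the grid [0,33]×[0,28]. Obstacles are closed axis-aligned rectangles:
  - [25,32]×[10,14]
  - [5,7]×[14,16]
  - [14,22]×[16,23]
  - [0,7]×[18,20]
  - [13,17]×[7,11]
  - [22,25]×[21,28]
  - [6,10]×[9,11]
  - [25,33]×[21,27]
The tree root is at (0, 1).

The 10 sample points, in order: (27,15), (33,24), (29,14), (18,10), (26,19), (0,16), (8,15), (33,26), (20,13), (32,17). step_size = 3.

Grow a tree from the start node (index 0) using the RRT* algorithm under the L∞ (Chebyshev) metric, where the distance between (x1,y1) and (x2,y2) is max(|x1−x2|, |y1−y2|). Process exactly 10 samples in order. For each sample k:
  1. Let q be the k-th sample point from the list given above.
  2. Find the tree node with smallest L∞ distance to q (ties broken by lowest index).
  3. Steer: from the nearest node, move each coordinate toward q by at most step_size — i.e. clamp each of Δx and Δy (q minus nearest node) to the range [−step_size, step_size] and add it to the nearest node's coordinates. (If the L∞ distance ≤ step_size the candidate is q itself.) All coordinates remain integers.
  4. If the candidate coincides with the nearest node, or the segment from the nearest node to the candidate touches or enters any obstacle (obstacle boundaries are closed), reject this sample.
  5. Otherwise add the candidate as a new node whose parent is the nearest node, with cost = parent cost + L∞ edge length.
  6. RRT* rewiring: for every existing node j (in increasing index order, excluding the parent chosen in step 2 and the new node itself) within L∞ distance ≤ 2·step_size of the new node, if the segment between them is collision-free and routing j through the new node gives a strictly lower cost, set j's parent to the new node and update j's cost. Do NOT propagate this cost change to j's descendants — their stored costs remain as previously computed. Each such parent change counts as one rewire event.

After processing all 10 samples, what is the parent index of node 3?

1. q=(27,15) nearest=0 d=27 new=(3,4) → add node 1 parent=0 cost=3
2. q=(33,24) nearest=1 d=30 new=(6,7) → add node 2 parent=1 cost=6
3. q=(29,14) nearest=2 d=23 new=(9,10) → blocked by [6,10]×[9,11], reject
4. q=(18,10) nearest=2 d=12 new=(9,10) → blocked by [6,10]×[9,11], reject
5. q=(26,19) nearest=2 d=20 new=(9,10) → blocked by [6,10]×[9,11], reject
6. q=(0,16) nearest=2 d=9 new=(3,10) → add node 3 parent=2 cost=9
7. q=(8,15) nearest=3 d=5 new=(6,13) → add node 4 parent=3 cost=12
8. q=(33,26) nearest=2 d=27 new=(9,10) → blocked by [6,10]×[9,11], reject
9. q=(20,13) nearest=2 d=14 new=(9,10) → blocked by [6,10]×[9,11], reject
10. q=(32,17) nearest=2 d=26 new=(9,10) → blocked by [6,10]×[9,11], reject

Parent of node 3: 2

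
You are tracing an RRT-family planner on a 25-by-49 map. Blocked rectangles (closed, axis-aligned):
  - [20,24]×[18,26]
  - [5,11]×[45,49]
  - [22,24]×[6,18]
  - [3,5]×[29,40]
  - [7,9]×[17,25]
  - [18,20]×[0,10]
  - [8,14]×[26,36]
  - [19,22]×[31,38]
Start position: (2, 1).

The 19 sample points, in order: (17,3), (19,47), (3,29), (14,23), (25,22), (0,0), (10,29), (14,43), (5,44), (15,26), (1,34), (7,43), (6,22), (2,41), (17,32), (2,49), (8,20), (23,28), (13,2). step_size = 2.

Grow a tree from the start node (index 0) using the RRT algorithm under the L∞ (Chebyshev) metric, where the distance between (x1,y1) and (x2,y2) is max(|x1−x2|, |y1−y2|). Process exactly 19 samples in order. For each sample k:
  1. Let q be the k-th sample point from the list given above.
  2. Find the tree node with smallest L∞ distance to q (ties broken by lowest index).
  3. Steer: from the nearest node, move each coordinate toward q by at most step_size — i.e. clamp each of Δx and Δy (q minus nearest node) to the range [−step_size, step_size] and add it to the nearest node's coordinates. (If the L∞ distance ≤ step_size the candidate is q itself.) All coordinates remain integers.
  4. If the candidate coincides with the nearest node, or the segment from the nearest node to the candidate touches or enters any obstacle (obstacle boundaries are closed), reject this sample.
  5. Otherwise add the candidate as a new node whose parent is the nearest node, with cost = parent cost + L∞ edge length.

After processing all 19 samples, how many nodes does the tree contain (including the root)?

1. q=(17,3) nearest=0 d=15 new=(4,3) → add node 1 parent=0 cost=2
2. q=(19,47) nearest=1 d=44 new=(6,5) → add node 2 parent=1 cost=4
3. q=(3,29) nearest=2 d=24 new=(4,7) → add node 3 parent=2 cost=6
4. q=(14,23) nearest=3 d=16 new=(6,9) → add node 4 parent=3 cost=8
5. q=(25,22) nearest=2 d=19 new=(8,7) → add node 5 parent=2 cost=6
6. q=(0,0) nearest=0 d=2 new=(0,0) → add node 6 parent=0 cost=2
7. q=(10,29) nearest=4 d=20 new=(8,11) → add node 7 parent=4 cost=10
8. q=(14,43) nearest=7 d=32 new=(10,13) → add node 8 parent=7 cost=12
9. q=(5,44) nearest=8 d=31 new=(8,15) → add node 9 parent=8 cost=14
10. q=(15,26) nearest=9 d=11 new=(10,17) → add node 10 parent=9 cost=16
11. q=(1,34) nearest=10 d=17 new=(8,19) → blocked by [7,9]×[17,25], reject
12. q=(7,43) nearest=10 d=26 new=(8,19) → blocked by [7,9]×[17,25], reject
13. q=(6,22) nearest=10 d=5 new=(8,19) → blocked by [7,9]×[17,25], reject
14. q=(2,41) nearest=10 d=24 new=(8,19) → blocked by [7,9]×[17,25], reject
15. q=(17,32) nearest=10 d=15 new=(12,19) → add node 11 parent=10 cost=18
16. q=(2,49) nearest=11 d=30 new=(10,21) → add node 12 parent=11 cost=20
17. q=(8,20) nearest=12 d=2 new=(8,20) → blocked by [7,9]×[17,25], reject
18. q=(23,28) nearest=11 d=11 new=(14,21) → add node 13 parent=11 cost=20
19. q=(13,2) nearest=5 d=5 new=(10,5) → add node 14 parent=5 cost=8

Node count: 15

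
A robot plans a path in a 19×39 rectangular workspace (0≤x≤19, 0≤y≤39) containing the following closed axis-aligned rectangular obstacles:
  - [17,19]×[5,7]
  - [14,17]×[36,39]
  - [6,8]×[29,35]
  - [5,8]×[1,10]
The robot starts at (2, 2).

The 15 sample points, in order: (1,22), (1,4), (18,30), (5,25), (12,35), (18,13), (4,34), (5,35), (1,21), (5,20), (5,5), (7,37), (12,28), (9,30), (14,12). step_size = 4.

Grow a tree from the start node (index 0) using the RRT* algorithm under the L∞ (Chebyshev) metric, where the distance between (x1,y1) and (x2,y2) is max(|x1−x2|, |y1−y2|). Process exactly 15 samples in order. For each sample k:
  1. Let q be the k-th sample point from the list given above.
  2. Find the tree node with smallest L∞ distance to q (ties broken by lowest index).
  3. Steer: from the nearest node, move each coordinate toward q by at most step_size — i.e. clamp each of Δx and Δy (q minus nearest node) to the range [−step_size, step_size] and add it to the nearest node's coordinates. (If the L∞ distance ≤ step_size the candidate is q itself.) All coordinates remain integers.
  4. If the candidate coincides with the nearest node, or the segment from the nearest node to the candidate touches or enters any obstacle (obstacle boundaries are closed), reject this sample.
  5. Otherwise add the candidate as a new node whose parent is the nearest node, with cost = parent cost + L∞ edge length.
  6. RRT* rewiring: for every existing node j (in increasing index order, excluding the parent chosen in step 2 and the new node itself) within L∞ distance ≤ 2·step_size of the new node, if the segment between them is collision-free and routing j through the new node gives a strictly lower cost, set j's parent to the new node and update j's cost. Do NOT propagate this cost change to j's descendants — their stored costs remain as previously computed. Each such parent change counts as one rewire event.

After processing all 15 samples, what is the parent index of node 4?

1. q=(1,22) nearest=0 d=20 new=(1,6) → add node 1 parent=0 cost=4
2. q=(1,4) nearest=0 d=2 new=(1,4) → add node 2 parent=0 cost=2
3. q=(18,30) nearest=1 d=24 new=(5,10) → blocked by [5,8]×[1,10], reject
4. q=(5,25) nearest=1 d=19 new=(5,10) → blocked by [5,8]×[1,10], reject
5. q=(12,35) nearest=1 d=29 new=(5,10) → blocked by [5,8]×[1,10], reject
6. q=(18,13) nearest=0 d=16 new=(6,6) → blocked by [5,8]×[1,10], reject
7. q=(4,34) nearest=1 d=28 new=(4,10) → add node 3 parent=1 cost=8
8. q=(5,35) nearest=3 d=25 new=(5,14) → add node 4 parent=3 cost=12
9. q=(1,21) nearest=4 d=7 new=(1,18) → add node 5 parent=4 cost=16
10. q=(5,20) nearest=5 d=4 new=(5,20) → add node 6 parent=5 cost=20
11. q=(5,5) nearest=0 d=3 new=(5,5) → blocked by [5,8]×[1,10], reject
12. q=(7,37) nearest=6 d=17 new=(7,24) → add node 7 parent=6 cost=24
13. q=(12,28) nearest=7 d=5 new=(11,28) → add node 8 parent=7 cost=28
14. q=(9,30) nearest=8 d=2 new=(9,30) → add node 9 parent=8 cost=30
15. q=(14,12) nearest=4 d=9 new=(9,12) → add node 10 parent=4 cost=16

Parent of node 4: 3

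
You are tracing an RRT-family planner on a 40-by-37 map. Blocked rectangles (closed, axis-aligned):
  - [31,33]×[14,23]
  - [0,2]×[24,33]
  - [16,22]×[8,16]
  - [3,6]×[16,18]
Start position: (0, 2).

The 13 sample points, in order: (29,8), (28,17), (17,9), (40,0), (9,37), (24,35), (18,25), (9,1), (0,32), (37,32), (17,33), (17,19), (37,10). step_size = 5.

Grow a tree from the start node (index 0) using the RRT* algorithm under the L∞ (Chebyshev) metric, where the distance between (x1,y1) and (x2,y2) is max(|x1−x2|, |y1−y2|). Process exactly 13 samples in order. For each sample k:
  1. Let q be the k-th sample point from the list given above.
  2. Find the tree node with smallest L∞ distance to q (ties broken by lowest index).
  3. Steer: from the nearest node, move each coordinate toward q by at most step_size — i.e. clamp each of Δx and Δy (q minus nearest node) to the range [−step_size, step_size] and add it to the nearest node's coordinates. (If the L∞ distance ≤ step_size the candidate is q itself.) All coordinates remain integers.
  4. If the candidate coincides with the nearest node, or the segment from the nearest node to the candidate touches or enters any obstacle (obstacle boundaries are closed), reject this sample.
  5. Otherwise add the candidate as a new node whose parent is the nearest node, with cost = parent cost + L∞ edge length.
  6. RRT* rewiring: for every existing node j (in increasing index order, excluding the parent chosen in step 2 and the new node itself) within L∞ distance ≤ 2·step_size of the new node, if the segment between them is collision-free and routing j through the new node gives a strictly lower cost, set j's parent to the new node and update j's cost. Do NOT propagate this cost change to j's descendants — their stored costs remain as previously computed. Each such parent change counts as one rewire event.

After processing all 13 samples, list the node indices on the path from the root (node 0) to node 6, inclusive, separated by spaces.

1. q=(29,8) nearest=0 d=29 new=(5,7) → add node 1 parent=0 cost=5
2. q=(28,17) nearest=1 d=23 new=(10,12) → add node 2 parent=1 cost=10
3. q=(17,9) nearest=2 d=7 new=(15,9) → add node 3 parent=2 cost=15
4. q=(40,0) nearest=3 d=25 new=(20,4) → blocked by [16,22]×[8,16], reject
5. q=(9,37) nearest=2 d=25 new=(9,17) → add node 4 parent=2 cost=15
6. q=(24,35) nearest=4 d=18 new=(14,22) → add node 5 parent=4 cost=20
7. q=(18,25) nearest=5 d=4 new=(18,25) → add node 6 parent=5 cost=24
8. q=(9,1) nearest=1 d=6 new=(9,2) → add node 7 parent=1 cost=10
9. q=(0,32) nearest=5 d=14 new=(9,27) → add node 8 parent=5 cost=25
10. q=(37,32) nearest=6 d=19 new=(23,30) → add node 9 parent=6 cost=29
11. q=(17,33) nearest=9 d=6 new=(18,33) → add node 10 parent=9 cost=34
12. q=(17,19) nearest=5 d=3 new=(17,19) → add node 11 parent=5 cost=23
13. q=(37,10) nearest=6 d=19 new=(23,20) → add node 12 parent=6 cost=29

Path: 0 1 2 4 5 6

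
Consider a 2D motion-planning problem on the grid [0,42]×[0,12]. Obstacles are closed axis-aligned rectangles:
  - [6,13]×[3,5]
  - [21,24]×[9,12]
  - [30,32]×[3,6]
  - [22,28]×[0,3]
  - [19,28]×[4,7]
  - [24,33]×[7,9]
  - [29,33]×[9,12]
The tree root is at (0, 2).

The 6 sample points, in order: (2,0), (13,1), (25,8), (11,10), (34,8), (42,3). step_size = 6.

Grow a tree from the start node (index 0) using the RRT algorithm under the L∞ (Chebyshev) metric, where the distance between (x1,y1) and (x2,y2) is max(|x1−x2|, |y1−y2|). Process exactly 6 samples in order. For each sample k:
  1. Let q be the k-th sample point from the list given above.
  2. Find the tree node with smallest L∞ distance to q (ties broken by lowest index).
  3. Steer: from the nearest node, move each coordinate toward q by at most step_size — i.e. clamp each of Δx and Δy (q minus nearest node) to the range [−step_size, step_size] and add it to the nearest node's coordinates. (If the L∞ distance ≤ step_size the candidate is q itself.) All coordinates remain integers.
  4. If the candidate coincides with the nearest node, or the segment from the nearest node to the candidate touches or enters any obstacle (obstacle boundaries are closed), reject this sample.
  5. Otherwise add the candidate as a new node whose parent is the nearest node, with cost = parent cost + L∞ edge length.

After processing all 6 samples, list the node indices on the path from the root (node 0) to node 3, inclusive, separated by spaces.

1. q=(2,0) nearest=0 d=2 new=(2,0) → add node 1 parent=0 cost=2
2. q=(13,1) nearest=1 d=11 new=(8,1) → add node 2 parent=1 cost=8
3. q=(25,8) nearest=2 d=17 new=(14,7) → blocked by [6,13]×[3,5], reject
4. q=(11,10) nearest=2 d=9 new=(11,7) → blocked by [6,13]×[3,5], reject
5. q=(34,8) nearest=2 d=26 new=(14,7) → blocked by [6,13]×[3,5], reject
6. q=(42,3) nearest=2 d=34 new=(14,3) → add node 3 parent=2 cost=14

Path: 0 1 2 3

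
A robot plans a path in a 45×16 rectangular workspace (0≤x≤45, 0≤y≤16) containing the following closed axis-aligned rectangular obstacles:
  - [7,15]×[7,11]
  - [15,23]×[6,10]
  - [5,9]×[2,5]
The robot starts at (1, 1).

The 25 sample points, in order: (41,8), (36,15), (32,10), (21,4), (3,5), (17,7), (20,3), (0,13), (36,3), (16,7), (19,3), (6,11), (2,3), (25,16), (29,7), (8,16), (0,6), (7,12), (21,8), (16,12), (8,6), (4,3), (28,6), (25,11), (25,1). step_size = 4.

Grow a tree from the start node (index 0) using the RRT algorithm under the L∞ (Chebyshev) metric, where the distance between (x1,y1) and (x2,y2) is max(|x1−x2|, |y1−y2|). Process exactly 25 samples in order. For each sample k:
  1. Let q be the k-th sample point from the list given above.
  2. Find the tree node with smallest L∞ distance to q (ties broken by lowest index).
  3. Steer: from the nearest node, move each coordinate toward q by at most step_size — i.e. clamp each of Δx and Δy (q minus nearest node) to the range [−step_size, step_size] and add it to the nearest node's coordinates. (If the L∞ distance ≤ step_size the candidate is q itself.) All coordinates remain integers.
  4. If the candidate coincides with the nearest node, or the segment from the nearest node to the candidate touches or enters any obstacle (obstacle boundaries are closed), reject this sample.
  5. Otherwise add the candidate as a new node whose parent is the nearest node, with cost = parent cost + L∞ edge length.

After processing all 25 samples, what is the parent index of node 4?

Parent of node 4: 0

1. q=(41,8) nearest=0 d=40 new=(5,5) → blocked by [5,9]×[2,5], reject
2. q=(36,15) nearest=0 d=35 new=(5,5) → blocked by [5,9]×[2,5], reject
3. q=(32,10) nearest=0 d=31 new=(5,5) → blocked by [5,9]×[2,5], reject
4. q=(21,4) nearest=0 d=20 new=(5,4) → blocked by [5,9]×[2,5], reject
5. q=(3,5) nearest=0 d=4 new=(3,5) → add node 1 parent=0 cost=4
6. q=(17,7) nearest=1 d=14 new=(7,7) → blocked by [7,15]×[7,11], reject
7. q=(20,3) nearest=1 d=17 new=(7,3) → blocked by [5,9]×[2,5], reject
8. q=(0,13) nearest=1 d=8 new=(0,9) → add node 2 parent=1 cost=8
9. q=(36,3) nearest=1 d=33 new=(7,3) → blocked by [5,9]×[2,5], reject
10. q=(16,7) nearest=1 d=13 new=(7,7) → blocked by [7,15]×[7,11], reject
11. q=(19,3) nearest=1 d=16 new=(7,3) → blocked by [5,9]×[2,5], reject
12. q=(6,11) nearest=1 d=6 new=(6,9) → add node 3 parent=1 cost=8
13. q=(2,3) nearest=0 d=2 new=(2,3) → add node 4 parent=0 cost=2
14. q=(25,16) nearest=3 d=19 new=(10,13) → blocked by [7,15]×[7,11], reject
15. q=(29,7) nearest=3 d=23 new=(10,7) → blocked by [7,15]×[7,11], reject
16. q=(8,16) nearest=3 d=7 new=(8,13) → blocked by [7,15]×[7,11], reject
17. q=(0,6) nearest=1 d=3 new=(0,6) → add node 5 parent=1 cost=7
18. q=(7,12) nearest=3 d=3 new=(7,12) → add node 6 parent=3 cost=11
19. q=(21,8) nearest=6 d=14 new=(11,8) → blocked by [7,15]×[7,11], reject
20. q=(16,12) nearest=6 d=9 new=(11,12) → add node 7 parent=6 cost=15
21. q=(8,6) nearest=3 d=3 new=(8,6) → blocked by [7,15]×[7,11], reject
22. q=(4,3) nearest=1 d=2 new=(4,3) → add node 8 parent=1 cost=6
23. q=(28,6) nearest=7 d=17 new=(15,8) → blocked by [7,15]×[7,11], reject
24. q=(25,11) nearest=7 d=14 new=(15,11) → blocked by [7,15]×[7,11], reject
25. q=(25,1) nearest=7 d=14 new=(15,8) → blocked by [7,15]×[7,11], reject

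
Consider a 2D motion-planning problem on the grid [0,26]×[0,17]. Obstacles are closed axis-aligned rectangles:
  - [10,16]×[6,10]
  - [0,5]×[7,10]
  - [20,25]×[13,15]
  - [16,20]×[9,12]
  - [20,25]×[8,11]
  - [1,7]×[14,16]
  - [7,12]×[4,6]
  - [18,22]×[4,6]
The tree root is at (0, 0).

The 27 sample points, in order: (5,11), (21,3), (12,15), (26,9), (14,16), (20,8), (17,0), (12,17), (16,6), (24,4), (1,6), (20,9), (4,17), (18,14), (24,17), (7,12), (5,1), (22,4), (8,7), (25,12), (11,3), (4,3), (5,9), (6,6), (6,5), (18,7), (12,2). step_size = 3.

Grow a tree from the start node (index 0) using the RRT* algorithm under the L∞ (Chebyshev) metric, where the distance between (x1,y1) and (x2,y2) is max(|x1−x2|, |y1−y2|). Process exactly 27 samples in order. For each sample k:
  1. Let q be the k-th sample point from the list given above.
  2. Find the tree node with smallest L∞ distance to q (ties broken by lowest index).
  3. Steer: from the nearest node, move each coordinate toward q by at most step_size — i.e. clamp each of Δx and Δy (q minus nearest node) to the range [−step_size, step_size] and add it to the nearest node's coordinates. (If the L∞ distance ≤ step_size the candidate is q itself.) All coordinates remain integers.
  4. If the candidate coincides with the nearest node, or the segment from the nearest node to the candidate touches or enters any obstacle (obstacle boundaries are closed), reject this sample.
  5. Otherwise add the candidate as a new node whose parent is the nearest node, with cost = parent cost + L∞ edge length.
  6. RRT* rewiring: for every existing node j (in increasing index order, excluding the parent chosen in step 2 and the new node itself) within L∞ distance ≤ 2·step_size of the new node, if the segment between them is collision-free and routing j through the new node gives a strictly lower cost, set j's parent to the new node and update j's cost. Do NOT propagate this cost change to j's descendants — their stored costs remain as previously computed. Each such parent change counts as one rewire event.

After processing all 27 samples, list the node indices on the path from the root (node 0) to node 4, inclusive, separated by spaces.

Path: 0 1 3 4

1. q=(5,11) nearest=0 d=11 new=(3,3) → add node 1 parent=0 cost=3
2. q=(21,3) nearest=1 d=18 new=(6,3) → add node 2 parent=1 cost=6
3. q=(12,15) nearest=1 d=12 new=(6,6) → add node 3 parent=1 cost=6
4. q=(26,9) nearest=2 d=20 new=(9,6) → blocked by [7,12]×[4,6], reject
5. q=(14,16) nearest=3 d=10 new=(9,9) → add node 4 parent=3 cost=9
6. q=(20,8) nearest=4 d=11 new=(12,8) → blocked by [10,16]×[6,10], reject
7. q=(17,0) nearest=4 d=9 new=(12,6) → blocked by [10,16]×[6,10], reject
8. q=(12,17) nearest=4 d=8 new=(12,12) → blocked by [10,16]×[6,10], reject
9. q=(16,6) nearest=4 d=7 new=(12,6) → blocked by [10,16]×[6,10], reject
10. q=(24,4) nearest=4 d=15 new=(12,6) → blocked by [10,16]×[6,10], reject
11. q=(1,6) nearest=1 d=3 new=(1,6) → add node 5 parent=1 cost=6
12. q=(20,9) nearest=4 d=11 new=(12,9) → blocked by [10,16]×[6,10], reject
13. q=(4,17) nearest=4 d=8 new=(6,12) → add node 6 parent=4 cost=12
14. q=(18,14) nearest=4 d=9 new=(12,12) → blocked by [10,16]×[6,10], reject
15. q=(24,17) nearest=4 d=15 new=(12,12) → blocked by [10,16]×[6,10], reject
16. q=(7,12) nearest=6 d=1 new=(7,12) → add node 7 parent=6 cost=13
17. q=(5,1) nearest=1 d=2 new=(5,1) → add node 8 parent=1 cost=5
18. q=(22,4) nearest=4 d=13 new=(12,6) → blocked by [10,16]×[6,10], reject
19. q=(8,7) nearest=3 d=2 new=(8,7) → add node 9 parent=3 cost=8
20. q=(25,12) nearest=4 d=16 new=(12,12) → blocked by [10,16]×[6,10], reject
21. q=(11,3) nearest=9 d=4 new=(11,4) → blocked by [7,12]×[4,6], reject
22. q=(4,3) nearest=1 d=1 new=(4,3) → add node 10 parent=1 cost=4
23. q=(5,9) nearest=3 d=3 new=(5,9) → blocked by [0,5]×[7,10], reject
24. q=(6,6) nearest=3 d=0 → coincident, reject
25. q=(6,5) nearest=3 d=1 new=(6,5) → add node 11 parent=3 cost=7
26. q=(18,7) nearest=4 d=9 new=(12,7) → blocked by [10,16]×[6,10], reject
27. q=(12,2) nearest=9 d=5 new=(11,4) → blocked by [7,12]×[4,6], reject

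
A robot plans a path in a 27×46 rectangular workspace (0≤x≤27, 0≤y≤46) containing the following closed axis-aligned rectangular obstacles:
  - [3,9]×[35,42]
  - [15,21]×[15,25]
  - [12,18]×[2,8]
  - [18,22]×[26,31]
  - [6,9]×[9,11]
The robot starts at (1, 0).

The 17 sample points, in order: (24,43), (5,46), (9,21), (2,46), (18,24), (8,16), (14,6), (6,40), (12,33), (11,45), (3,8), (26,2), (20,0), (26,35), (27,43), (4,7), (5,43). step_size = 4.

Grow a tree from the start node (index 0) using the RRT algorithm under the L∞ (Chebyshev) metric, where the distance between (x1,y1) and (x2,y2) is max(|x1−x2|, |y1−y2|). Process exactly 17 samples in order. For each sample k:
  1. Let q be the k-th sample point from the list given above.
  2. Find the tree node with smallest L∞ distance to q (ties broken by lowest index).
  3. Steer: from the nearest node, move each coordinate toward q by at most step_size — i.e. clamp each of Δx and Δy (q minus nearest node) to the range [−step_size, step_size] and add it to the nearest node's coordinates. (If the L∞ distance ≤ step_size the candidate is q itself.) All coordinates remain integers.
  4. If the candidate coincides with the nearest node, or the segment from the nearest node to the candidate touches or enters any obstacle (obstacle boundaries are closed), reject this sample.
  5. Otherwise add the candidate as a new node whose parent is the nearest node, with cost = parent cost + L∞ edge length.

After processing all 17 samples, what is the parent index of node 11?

Parent of node 11: 10

1. q=(24,43) nearest=0 d=43 new=(5,4) → add node 1 parent=0 cost=4
2. q=(5,46) nearest=1 d=42 new=(5,8) → add node 2 parent=1 cost=8
3. q=(9,21) nearest=2 d=13 new=(9,12) → blocked by [6,9]×[9,11], reject
4. q=(2,46) nearest=2 d=38 new=(2,12) → add node 3 parent=2 cost=12
5. q=(18,24) nearest=2 d=16 new=(9,12) → blocked by [6,9]×[9,11], reject
6. q=(8,16) nearest=3 d=6 new=(6,16) → add node 4 parent=3 cost=16
7. q=(14,6) nearest=1 d=9 new=(9,6) → add node 5 parent=1 cost=8
8. q=(6,40) nearest=4 d=24 new=(6,20) → add node 6 parent=4 cost=20
9. q=(12,33) nearest=6 d=13 new=(10,24) → add node 7 parent=6 cost=24
10. q=(11,45) nearest=7 d=21 new=(11,28) → add node 8 parent=7 cost=28
11. q=(3,8) nearest=2 d=2 new=(3,8) → add node 9 parent=2 cost=10
12. q=(26,2) nearest=5 d=17 new=(13,2) → blocked by [12,18]×[2,8], reject
13. q=(20,0) nearest=5 d=11 new=(13,2) → blocked by [12,18]×[2,8], reject
14. q=(26,35) nearest=8 d=15 new=(15,32) → add node 10 parent=8 cost=32
15. q=(27,43) nearest=10 d=12 new=(19,36) → add node 11 parent=10 cost=36
16. q=(4,7) nearest=2 d=1 new=(4,7) → add node 12 parent=2 cost=9
17. q=(5,43) nearest=10 d=11 new=(11,36) → add node 13 parent=10 cost=36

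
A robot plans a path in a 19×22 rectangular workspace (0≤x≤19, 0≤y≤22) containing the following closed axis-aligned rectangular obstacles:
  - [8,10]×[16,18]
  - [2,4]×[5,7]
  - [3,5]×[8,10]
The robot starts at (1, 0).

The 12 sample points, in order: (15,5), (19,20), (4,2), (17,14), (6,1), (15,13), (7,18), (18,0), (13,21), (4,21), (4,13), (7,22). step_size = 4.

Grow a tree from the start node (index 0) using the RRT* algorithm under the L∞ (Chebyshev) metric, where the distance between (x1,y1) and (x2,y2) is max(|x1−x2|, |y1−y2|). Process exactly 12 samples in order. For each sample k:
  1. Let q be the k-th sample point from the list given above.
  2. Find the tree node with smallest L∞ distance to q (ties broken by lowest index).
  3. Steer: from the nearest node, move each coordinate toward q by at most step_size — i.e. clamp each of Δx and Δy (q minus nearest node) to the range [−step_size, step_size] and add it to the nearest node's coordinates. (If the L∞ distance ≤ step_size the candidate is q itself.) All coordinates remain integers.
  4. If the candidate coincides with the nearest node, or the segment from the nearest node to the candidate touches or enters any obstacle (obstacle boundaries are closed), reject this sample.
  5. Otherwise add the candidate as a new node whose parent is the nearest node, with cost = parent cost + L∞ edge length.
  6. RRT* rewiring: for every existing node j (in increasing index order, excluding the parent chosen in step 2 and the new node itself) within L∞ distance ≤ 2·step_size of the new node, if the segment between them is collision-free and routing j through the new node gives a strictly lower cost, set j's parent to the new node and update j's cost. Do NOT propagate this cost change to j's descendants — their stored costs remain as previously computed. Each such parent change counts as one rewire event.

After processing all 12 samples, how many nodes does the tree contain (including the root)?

1. q=(15,5) nearest=0 d=14 new=(5,4) → add node 1 parent=0 cost=4
2. q=(19,20) nearest=1 d=16 new=(9,8) → add node 2 parent=1 cost=8
3. q=(4,2) nearest=1 d=2 new=(4,2) → add node 3 parent=1 cost=6
4. q=(17,14) nearest=2 d=8 new=(13,12) → add node 4 parent=2 cost=12
5. q=(6,1) nearest=3 d=2 new=(6,1) → add node 5 parent=3 cost=8
6. q=(15,13) nearest=4 d=2 new=(15,13) → add node 6 parent=4 cost=14
7. q=(7,18) nearest=4 d=6 new=(9,16) → blocked by [8,10]×[16,18], reject
8. q=(18,0) nearest=2 d=9 new=(13,4) → add node 7 parent=2 cost=12
9. q=(13,21) nearest=6 d=8 new=(13,17) → add node 8 parent=6 cost=18
10. q=(4,21) nearest=4 d=9 new=(9,16) → blocked by [8,10]×[16,18], reject
11. q=(4,13) nearest=2 d=5 new=(5,12) → add node 9 parent=2 cost=12
12. q=(7,22) nearest=8 d=6 new=(9,21) → add node 10 parent=8 cost=22

Node count: 11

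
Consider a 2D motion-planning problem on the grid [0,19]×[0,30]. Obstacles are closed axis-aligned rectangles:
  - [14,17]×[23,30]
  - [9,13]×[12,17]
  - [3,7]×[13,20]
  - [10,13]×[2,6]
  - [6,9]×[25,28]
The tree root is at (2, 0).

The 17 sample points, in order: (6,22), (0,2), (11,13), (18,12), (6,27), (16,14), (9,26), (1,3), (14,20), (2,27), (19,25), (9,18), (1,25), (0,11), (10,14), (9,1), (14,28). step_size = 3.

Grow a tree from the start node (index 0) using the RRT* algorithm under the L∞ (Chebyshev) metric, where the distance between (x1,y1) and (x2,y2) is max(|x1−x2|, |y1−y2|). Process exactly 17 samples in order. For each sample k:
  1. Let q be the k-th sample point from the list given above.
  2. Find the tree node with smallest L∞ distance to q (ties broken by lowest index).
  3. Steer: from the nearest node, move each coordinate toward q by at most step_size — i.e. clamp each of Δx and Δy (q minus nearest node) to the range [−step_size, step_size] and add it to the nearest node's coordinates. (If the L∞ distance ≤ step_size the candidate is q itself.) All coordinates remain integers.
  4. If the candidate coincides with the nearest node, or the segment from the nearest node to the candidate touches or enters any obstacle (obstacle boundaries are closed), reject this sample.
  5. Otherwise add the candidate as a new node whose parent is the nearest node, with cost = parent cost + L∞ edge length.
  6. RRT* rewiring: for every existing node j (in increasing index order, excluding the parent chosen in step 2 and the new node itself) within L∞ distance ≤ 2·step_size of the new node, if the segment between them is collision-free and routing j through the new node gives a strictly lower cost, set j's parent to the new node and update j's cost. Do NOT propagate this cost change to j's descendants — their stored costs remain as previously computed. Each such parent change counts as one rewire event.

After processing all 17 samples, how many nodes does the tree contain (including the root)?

Node count: 10

1. q=(6,22) nearest=0 d=22 new=(5,3) → add node 1 parent=0 cost=3
2. q=(0,2) nearest=0 d=2 new=(0,2) → add node 2 parent=0 cost=2
3. q=(11,13) nearest=1 d=10 new=(8,6) → add node 3 parent=1 cost=6
4. q=(18,12) nearest=3 d=10 new=(11,9) → add node 4 parent=3 cost=9
5. q=(6,27) nearest=4 d=18 new=(8,12) → add node 5 parent=4 cost=12
6. q=(16,14) nearest=4 d=5 new=(14,12) → add node 6 parent=4 cost=12
7. q=(9,26) nearest=5 d=14 new=(9,15) → blocked by [9,13]×[12,17], reject
8. q=(1,3) nearest=2 d=1 new=(1,3) → add node 7 parent=2 cost=3
9. q=(14,20) nearest=5 d=8 new=(11,15) → blocked by [9,13]×[12,17], reject
10. q=(2,27) nearest=5 d=15 new=(5,15) → blocked by [3,7]×[13,20], reject
11. q=(19,25) nearest=5 d=13 new=(11,15) → blocked by [9,13]×[12,17], reject
12. q=(9,18) nearest=5 d=6 new=(9,15) → blocked by [9,13]×[12,17], reject
13. q=(1,25) nearest=5 d=13 new=(5,15) → blocked by [3,7]×[13,20], reject
14. q=(0,11) nearest=1 d=8 new=(2,6) → add node 8 parent=1 cost=6
15. q=(10,14) nearest=5 d=2 new=(10,14) → blocked by [9,13]×[12,17], reject
16. q=(9,1) nearest=1 d=4 new=(8,1) → add node 9 parent=1 cost=6
17. q=(14,28) nearest=5 d=16 new=(11,15) → blocked by [9,13]×[12,17], reject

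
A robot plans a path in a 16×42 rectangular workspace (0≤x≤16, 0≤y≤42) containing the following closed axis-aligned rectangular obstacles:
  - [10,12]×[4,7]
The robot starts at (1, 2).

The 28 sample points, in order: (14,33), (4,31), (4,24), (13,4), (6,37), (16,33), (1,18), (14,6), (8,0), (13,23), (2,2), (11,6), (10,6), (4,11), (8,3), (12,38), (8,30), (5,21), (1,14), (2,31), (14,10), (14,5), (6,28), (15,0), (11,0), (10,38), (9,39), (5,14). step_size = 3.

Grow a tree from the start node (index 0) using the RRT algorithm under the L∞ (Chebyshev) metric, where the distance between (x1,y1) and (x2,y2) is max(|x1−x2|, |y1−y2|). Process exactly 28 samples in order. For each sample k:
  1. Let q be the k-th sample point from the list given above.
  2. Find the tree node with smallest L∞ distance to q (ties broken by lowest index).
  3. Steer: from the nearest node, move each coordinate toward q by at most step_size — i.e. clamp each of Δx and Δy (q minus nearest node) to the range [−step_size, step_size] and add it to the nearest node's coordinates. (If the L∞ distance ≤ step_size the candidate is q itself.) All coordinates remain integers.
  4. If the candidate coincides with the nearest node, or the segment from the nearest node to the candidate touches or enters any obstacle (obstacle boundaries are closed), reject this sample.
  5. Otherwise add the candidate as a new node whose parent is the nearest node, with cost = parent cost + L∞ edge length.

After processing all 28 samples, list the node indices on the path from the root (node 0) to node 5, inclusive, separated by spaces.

1. q=(14,33) nearest=0 d=31 new=(4,5) → add node 1 parent=0 cost=3
2. q=(4,31) nearest=1 d=26 new=(4,8) → add node 2 parent=1 cost=6
3. q=(4,24) nearest=2 d=16 new=(4,11) → add node 3 parent=2 cost=9
4. q=(13,4) nearest=1 d=9 new=(7,4) → add node 4 parent=1 cost=6
5. q=(6,37) nearest=3 d=26 new=(6,14) → add node 5 parent=3 cost=12
6. q=(16,33) nearest=5 d=19 new=(9,17) → add node 6 parent=5 cost=15
7. q=(1,18) nearest=5 d=5 new=(3,17) → add node 7 parent=5 cost=15
8. q=(14,6) nearest=4 d=7 new=(10,6) → blocked by [10,12]×[4,7], reject
9. q=(8,0) nearest=4 d=4 new=(8,1) → add node 8 parent=4 cost=9
10. q=(13,23) nearest=6 d=6 new=(12,20) → add node 9 parent=6 cost=18
11. q=(2,2) nearest=0 d=1 new=(2,2) → add node 10 parent=0 cost=1
12. q=(11,6) nearest=4 d=4 new=(10,6) → blocked by [10,12]×[4,7], reject
13. q=(10,6) nearest=4 d=3 new=(10,6) → blocked by [10,12]×[4,7], reject
14. q=(4,11) nearest=3 d=0 → coincident, reject
15. q=(8,3) nearest=4 d=1 new=(8,3) → add node 11 parent=4 cost=7
16. q=(12,38) nearest=9 d=18 new=(12,23) → add node 12 parent=9 cost=21
17. q=(8,30) nearest=12 d=7 new=(9,26) → add node 13 parent=12 cost=24
18. q=(5,21) nearest=6 d=4 new=(6,20) → add node 14 parent=6 cost=18
19. q=(1,14) nearest=3 d=3 new=(1,14) → add node 15 parent=3 cost=12
20. q=(2,31) nearest=13 d=7 new=(6,29) → add node 16 parent=13 cost=27
21. q=(14,10) nearest=4 d=7 new=(10,7) → blocked by [10,12]×[4,7], reject
22. q=(14,5) nearest=8 d=6 new=(11,4) → blocked by [10,12]×[4,7], reject
23. q=(6,28) nearest=16 d=1 new=(6,28) → add node 17 parent=16 cost=28
24. q=(15,0) nearest=8 d=7 new=(11,0) → add node 18 parent=8 cost=12
25. q=(11,0) nearest=18 d=0 → coincident, reject
26. q=(10,38) nearest=16 d=9 new=(9,32) → add node 19 parent=16 cost=30
27. q=(9,39) nearest=19 d=7 new=(9,35) → add node 20 parent=19 cost=33
28. q=(5,14) nearest=5 d=1 new=(5,14) → add node 21 parent=5 cost=13

Path: 0 1 2 3 5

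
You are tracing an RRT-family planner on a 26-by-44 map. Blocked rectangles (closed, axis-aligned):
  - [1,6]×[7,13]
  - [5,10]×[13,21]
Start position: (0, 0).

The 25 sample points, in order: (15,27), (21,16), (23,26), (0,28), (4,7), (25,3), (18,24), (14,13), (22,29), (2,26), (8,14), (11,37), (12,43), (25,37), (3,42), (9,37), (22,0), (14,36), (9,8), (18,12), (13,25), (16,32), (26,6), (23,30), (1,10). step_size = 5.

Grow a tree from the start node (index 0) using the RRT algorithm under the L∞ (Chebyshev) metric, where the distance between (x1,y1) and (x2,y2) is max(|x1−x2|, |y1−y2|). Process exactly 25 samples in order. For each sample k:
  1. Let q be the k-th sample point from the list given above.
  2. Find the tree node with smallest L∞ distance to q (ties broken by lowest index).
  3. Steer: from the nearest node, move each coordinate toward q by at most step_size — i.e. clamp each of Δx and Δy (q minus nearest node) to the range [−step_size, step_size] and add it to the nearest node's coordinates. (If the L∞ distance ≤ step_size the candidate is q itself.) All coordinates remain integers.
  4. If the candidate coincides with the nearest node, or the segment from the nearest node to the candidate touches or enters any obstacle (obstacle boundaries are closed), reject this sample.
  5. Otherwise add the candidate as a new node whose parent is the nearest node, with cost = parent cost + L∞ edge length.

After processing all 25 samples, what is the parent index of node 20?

Parent of node 20: 7

1. q=(15,27) nearest=0 d=27 new=(5,5) → add node 1 parent=0 cost=5
2. q=(21,16) nearest=1 d=16 new=(10,10) → add node 2 parent=1 cost=10
3. q=(23,26) nearest=2 d=16 new=(15,15) → add node 3 parent=2 cost=15
4. q=(0,28) nearest=3 d=15 new=(10,20) → blocked by [5,10]×[13,21], reject
5. q=(4,7) nearest=1 d=2 new=(4,7) → blocked by [1,6]×[7,13], reject
6. q=(25,3) nearest=3 d=12 new=(20,10) → add node 4 parent=3 cost=20
7. q=(18,24) nearest=3 d=9 new=(18,20) → add node 5 parent=3 cost=20
8. q=(14,13) nearest=3 d=2 new=(14,13) → add node 6 parent=3 cost=17
9. q=(22,29) nearest=5 d=9 new=(22,25) → add node 7 parent=5 cost=25
10. q=(2,26) nearest=3 d=13 new=(10,20) → blocked by [5,10]×[13,21], reject
11. q=(8,14) nearest=2 d=4 new=(8,14) → blocked by [5,10]×[13,21], reject
12. q=(11,37) nearest=7 d=12 new=(17,30) → add node 8 parent=7 cost=30
13. q=(12,43) nearest=8 d=13 new=(12,35) → add node 9 parent=8 cost=35
14. q=(25,37) nearest=8 d=8 new=(22,35) → add node 10 parent=8 cost=35
15. q=(3,42) nearest=9 d=9 new=(7,40) → add node 11 parent=9 cost=40
16. q=(9,37) nearest=9 d=3 new=(9,37) → add node 12 parent=9 cost=38
17. q=(22,0) nearest=4 d=10 new=(22,5) → add node 13 parent=4 cost=25
18. q=(14,36) nearest=9 d=2 new=(14,36) → add node 14 parent=9 cost=37
19. q=(9,8) nearest=2 d=2 new=(9,8) → add node 15 parent=2 cost=12
20. q=(18,12) nearest=4 d=2 new=(18,12) → add node 16 parent=4 cost=22
21. q=(13,25) nearest=5 d=5 new=(13,25) → add node 17 parent=5 cost=25
22. q=(16,32) nearest=8 d=2 new=(16,32) → add node 18 parent=8 cost=32
23. q=(26,6) nearest=13 d=4 new=(26,6) → add node 19 parent=13 cost=29
24. q=(23,30) nearest=7 d=5 new=(23,30) → add node 20 parent=7 cost=30
25. q=(1,10) nearest=1 d=5 new=(1,10) → blocked by [1,6]×[7,13], reject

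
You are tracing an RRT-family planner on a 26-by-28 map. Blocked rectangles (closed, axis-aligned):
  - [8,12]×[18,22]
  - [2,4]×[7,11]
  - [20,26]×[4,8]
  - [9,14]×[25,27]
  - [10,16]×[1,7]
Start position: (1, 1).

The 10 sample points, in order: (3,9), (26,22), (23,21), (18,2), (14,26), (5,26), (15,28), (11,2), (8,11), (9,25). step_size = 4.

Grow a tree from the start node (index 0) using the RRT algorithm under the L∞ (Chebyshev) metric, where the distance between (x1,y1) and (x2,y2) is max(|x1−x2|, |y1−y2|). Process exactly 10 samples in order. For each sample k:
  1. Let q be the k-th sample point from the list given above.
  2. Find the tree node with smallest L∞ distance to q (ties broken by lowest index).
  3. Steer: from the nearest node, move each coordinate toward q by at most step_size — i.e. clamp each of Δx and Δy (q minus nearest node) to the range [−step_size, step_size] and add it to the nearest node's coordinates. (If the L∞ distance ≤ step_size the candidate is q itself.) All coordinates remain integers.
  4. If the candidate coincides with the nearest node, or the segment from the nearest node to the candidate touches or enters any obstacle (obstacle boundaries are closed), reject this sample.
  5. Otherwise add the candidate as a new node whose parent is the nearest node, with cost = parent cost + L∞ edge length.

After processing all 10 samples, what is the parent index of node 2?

1. q=(3,9) nearest=0 d=8 new=(3,5) → add node 1 parent=0 cost=4
2. q=(26,22) nearest=1 d=23 new=(7,9) → add node 2 parent=1 cost=8
3. q=(23,21) nearest=2 d=16 new=(11,13) → add node 3 parent=2 cost=12
4. q=(18,2) nearest=2 d=11 new=(11,5) → blocked by [10,16]×[1,7], reject
5. q=(14,26) nearest=3 d=13 new=(14,17) → add node 4 parent=3 cost=16
6. q=(5,26) nearest=4 d=9 new=(10,21) → blocked by [8,12]×[18,22], reject
7. q=(15,28) nearest=4 d=11 new=(15,21) → add node 5 parent=4 cost=20
8. q=(11,2) nearest=2 d=7 new=(11,5) → blocked by [10,16]×[1,7], reject
9. q=(8,11) nearest=2 d=2 new=(8,11) → add node 6 parent=2 cost=10
10. q=(9,25) nearest=5 d=6 new=(11,25) → blocked by [9,14]×[25,27], reject

Parent of node 2: 1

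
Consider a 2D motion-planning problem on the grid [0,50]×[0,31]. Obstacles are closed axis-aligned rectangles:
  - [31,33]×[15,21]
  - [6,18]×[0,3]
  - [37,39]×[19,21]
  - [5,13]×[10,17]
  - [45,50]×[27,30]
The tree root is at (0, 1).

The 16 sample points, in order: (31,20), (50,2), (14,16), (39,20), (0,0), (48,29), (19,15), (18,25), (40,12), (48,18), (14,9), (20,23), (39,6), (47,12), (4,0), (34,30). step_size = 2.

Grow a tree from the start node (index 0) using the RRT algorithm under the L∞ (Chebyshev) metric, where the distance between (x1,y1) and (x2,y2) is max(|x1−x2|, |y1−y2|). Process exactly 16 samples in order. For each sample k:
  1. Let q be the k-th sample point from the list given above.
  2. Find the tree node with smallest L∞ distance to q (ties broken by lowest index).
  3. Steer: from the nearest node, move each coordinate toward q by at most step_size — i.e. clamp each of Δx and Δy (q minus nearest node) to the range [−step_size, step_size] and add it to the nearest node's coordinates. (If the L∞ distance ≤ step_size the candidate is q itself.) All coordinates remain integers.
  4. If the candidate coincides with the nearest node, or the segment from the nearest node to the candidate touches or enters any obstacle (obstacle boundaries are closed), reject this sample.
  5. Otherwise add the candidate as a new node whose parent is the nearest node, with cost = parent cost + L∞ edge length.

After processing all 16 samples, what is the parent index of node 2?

1. q=(31,20) nearest=0 d=31 new=(2,3) → add node 1 parent=0 cost=2
2. q=(50,2) nearest=1 d=48 new=(4,2) → add node 2 parent=1 cost=4
3. q=(14,16) nearest=1 d=13 new=(4,5) → add node 3 parent=1 cost=4
4. q=(39,20) nearest=2 d=35 new=(6,4) → add node 4 parent=2 cost=6
5. q=(0,0) nearest=0 d=1 new=(0,0) → add node 5 parent=0 cost=1
6. q=(48,29) nearest=4 d=42 new=(8,6) → add node 6 parent=4 cost=8
7. q=(19,15) nearest=6 d=11 new=(10,8) → add node 7 parent=6 cost=10
8. q=(18,25) nearest=7 d=17 new=(12,10) → blocked by [5,13]×[10,17], reject
9. q=(40,12) nearest=7 d=30 new=(12,10) → blocked by [5,13]×[10,17], reject
10. q=(48,18) nearest=7 d=38 new=(12,10) → blocked by [5,13]×[10,17], reject
11. q=(14,9) nearest=7 d=4 new=(12,9) → add node 8 parent=7 cost=12
12. q=(20,23) nearest=8 d=14 new=(14,11) → blocked by [5,13]×[10,17], reject
13. q=(39,6) nearest=8 d=27 new=(14,7) → add node 9 parent=8 cost=14
14. q=(47,12) nearest=9 d=33 new=(16,9) → add node 10 parent=9 cost=16
15. q=(4,0) nearest=2 d=2 new=(4,0) → add node 11 parent=2 cost=6
16. q=(34,30) nearest=10 d=21 new=(18,11) → add node 12 parent=10 cost=18

Parent of node 2: 1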